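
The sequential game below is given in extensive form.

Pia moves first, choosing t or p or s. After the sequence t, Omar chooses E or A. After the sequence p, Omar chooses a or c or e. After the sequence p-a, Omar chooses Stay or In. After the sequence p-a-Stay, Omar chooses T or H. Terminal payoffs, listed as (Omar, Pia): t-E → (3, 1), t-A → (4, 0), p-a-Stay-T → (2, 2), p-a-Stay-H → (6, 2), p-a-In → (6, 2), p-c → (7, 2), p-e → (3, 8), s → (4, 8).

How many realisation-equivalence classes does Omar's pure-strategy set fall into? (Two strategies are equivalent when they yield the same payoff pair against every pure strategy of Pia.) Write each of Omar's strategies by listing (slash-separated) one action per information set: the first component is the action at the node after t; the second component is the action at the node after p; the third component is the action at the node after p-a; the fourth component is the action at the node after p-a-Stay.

8

Omar has 24 pure strategies: E/a/Stay/T, E/a/Stay/H, E/a/In/T, E/a/In/H, E/c/Stay/T, E/c/Stay/H, E/c/In/T, E/c/In/H, E/e/Stay/T, E/e/Stay/H, E/e/In/T, E/e/In/H, A/a/Stay/T, A/a/Stay/H, A/a/In/T, A/a/In/H, A/c/Stay/T, A/c/Stay/H, A/c/In/T, A/c/In/H, A/e/Stay/T, A/e/Stay/H, A/e/In/T, A/e/In/H. Columns: t, p, s.
{E/a/Stay/T} → row (3,1) (2,2) (4,8)
{E/a/Stay/H, E/a/In/T, E/a/In/H} → row (3,1) (6,2) (4,8)
{E/c/Stay/T, E/c/Stay/H, E/c/In/T, E/c/In/H} → row (3,1) (7,2) (4,8)
{E/e/Stay/T, E/e/Stay/H, E/e/In/T, E/e/In/H} → row (3,1) (3,8) (4,8)
{A/a/Stay/T} → row (4,0) (2,2) (4,8)
{A/a/Stay/H, A/a/In/T, A/a/In/H} → row (4,0) (6,2) (4,8)
{A/c/Stay/T, A/c/Stay/H, A/c/In/T, A/c/In/H} → row (4,0) (7,2) (4,8)
{A/e/Stay/T, A/e/Stay/H, A/e/In/T, A/e/In/H} → row (4,0) (3,8) (4,8)
That's 8 distinct rows out of 24 strategies.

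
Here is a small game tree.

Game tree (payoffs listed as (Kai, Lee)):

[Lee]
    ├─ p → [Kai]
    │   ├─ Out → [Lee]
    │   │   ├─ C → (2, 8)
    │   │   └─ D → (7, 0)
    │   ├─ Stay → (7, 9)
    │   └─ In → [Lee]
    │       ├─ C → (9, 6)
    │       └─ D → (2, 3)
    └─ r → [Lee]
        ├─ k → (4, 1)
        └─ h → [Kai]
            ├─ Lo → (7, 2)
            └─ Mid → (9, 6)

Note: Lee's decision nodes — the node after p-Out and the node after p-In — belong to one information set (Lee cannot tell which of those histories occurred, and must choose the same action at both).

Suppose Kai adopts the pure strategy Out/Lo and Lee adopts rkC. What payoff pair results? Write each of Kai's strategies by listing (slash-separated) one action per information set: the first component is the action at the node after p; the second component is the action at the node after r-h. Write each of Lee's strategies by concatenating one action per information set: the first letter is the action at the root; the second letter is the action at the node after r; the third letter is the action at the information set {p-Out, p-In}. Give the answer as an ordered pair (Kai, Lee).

Trace the play path from the root:
  Lee plays r
  Lee plays k at [r]
→ terminal payoff (4, 1).
(Kai's choice at the node after p is never reached on this path, so it doesn't affect the outcome.)

(4, 1)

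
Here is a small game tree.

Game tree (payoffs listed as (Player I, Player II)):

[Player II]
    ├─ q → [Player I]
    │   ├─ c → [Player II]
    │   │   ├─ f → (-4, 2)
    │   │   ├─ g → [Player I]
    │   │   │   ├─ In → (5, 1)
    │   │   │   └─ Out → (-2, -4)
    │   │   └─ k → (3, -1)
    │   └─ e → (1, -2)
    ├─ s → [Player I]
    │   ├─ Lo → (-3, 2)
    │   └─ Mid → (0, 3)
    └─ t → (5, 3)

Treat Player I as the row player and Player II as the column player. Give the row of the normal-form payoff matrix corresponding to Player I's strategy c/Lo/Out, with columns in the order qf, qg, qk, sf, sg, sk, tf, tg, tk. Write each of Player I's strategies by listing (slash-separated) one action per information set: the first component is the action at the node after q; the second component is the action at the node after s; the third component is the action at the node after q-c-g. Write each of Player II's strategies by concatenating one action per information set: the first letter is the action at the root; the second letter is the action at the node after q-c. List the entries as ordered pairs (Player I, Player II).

vs qf: Player II plays q → Player I plays c at [q] → Player II plays f at [q-c] → (-4, 2)
vs qg: Player II plays q → Player I plays c at [q] → Player II plays g at [q-c] → Player I plays Out at [q-c-g] → (-2, -4)
vs qk: Player II plays q → Player I plays c at [q] → Player II plays k at [q-c] → (3, -1)
vs sf: Player II plays s → Player I plays Lo at [s] → (-3, 2)
vs sg: Player II plays s → Player I plays Lo at [s] → (-3, 2)
vs sk: Player II plays s → Player I plays Lo at [s] → (-3, 2)
vs tf: Player II plays t → (5, 3)
vs tg: Player II plays t → (5, 3)
vs tk: Player II plays t → (5, 3)

(-4,2) (-2,-4) (3,-1) (-3,2) (-3,2) (-3,2) (5,3) (5,3) (5,3)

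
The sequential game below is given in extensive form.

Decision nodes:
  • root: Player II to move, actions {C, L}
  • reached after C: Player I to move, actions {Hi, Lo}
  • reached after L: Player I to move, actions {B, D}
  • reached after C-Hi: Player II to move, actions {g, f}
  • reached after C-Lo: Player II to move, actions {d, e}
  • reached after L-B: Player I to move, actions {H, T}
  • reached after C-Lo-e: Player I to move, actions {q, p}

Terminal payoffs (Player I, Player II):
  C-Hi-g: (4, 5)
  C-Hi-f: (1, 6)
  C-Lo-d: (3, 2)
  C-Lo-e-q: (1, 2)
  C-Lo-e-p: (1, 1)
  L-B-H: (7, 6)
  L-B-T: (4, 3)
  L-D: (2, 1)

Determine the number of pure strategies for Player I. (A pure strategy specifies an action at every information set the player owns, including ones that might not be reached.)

Player I owns the node after C with actions {Hi, Lo} — two choices.
Player I owns the node after L with actions {B, D} — two choices.
Player I owns the node after L-B with actions {H, T} — two choices.
Player I owns the node after C-Lo-e with actions {q, p} — two choices.
A pure strategy fixes one action at each information set independently, so the count is the product 2 × 2 × 2 × 2 = 16.

16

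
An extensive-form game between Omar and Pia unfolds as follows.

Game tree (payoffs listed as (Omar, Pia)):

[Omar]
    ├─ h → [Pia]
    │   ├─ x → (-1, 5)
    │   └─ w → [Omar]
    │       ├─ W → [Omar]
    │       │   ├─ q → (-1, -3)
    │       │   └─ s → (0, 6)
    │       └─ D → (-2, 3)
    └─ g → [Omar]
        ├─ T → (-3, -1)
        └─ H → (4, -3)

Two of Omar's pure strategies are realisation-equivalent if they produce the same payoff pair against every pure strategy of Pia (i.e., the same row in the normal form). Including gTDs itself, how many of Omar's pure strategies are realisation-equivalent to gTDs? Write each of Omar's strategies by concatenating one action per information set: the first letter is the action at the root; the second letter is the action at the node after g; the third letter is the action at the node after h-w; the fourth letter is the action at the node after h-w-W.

Row for gTDs (columns x, w): (-3,-1) (-3,-1).
Under gTDs, Omar's choice at the node after h-w and at the node after h-w-W can never be reached regardless of what Pia does, so varying those choices leaves every outcome unchanged.
Holding the reachable choices fixed and varying the unreachable ones freely already gives 2 × 2 = 4 equivalent strategies.
No other strategy reproduces this row, so those 4 are the full class: gTWq, gTWs, gTDq, gTDs.

4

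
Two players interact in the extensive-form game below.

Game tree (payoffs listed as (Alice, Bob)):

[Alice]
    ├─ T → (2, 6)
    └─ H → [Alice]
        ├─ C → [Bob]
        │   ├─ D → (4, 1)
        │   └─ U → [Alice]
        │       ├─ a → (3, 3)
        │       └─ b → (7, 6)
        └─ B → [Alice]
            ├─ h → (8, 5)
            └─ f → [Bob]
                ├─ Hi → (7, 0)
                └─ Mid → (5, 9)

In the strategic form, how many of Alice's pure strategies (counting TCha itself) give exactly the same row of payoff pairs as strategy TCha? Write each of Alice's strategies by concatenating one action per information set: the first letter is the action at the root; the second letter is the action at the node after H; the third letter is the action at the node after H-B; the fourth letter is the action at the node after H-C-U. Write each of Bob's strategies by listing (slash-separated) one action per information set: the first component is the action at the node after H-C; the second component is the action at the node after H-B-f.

Row for TCha (columns D/Hi, D/Mid, U/Hi, U/Mid): (2,6) (2,6) (2,6) (2,6).
Under TCha, Alice's choice at the node after H and at the node after H-B and at the node after H-C-U can never be reached regardless of what Bob does, so varying those choices leaves every outcome unchanged.
Holding the reachable choices fixed and varying the unreachable ones freely already gives 2 × 2 × 2 = 8 equivalent strategies.
No other strategy reproduces this row, so those 8 are the full class: TCha, TChb, TCfa, TCfb, TBha, TBhb, TBfa, TBfb.

8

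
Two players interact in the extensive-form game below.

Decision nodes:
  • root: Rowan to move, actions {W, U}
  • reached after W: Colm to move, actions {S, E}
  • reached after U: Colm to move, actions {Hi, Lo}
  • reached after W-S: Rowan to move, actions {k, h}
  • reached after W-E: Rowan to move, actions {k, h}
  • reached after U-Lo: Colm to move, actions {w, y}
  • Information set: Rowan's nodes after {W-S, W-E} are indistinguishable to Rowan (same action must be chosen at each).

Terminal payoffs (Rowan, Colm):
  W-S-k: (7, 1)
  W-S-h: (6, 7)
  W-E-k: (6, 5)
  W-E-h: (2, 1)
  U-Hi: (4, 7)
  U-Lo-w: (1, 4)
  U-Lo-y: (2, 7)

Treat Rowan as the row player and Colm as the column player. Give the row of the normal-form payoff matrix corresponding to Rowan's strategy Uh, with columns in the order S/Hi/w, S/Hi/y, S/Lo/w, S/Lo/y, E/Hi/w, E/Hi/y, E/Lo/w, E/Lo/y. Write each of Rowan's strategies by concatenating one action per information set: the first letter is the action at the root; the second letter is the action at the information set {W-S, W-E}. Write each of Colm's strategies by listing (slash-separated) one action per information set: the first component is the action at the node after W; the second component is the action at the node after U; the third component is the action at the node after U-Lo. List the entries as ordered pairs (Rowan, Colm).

(4,7) (4,7) (1,4) (2,7) (4,7) (4,7) (1,4) (2,7)

vs S/Hi/w: Rowan plays U → Colm plays Hi at [U] → (4, 7)
vs S/Hi/y: Rowan plays U → Colm plays Hi at [U] → (4, 7)
vs S/Lo/w: Rowan plays U → Colm plays Lo at [U] → Colm plays w at [U-Lo] → (1, 4)
vs S/Lo/y: Rowan plays U → Colm plays Lo at [U] → Colm plays y at [U-Lo] → (2, 7)
vs E/Hi/w: Rowan plays U → Colm plays Hi at [U] → (4, 7)
vs E/Hi/y: Rowan plays U → Colm plays Hi at [U] → (4, 7)
vs E/Lo/w: Rowan plays U → Colm plays Lo at [U] → Colm plays w at [U-Lo] → (1, 4)
vs E/Lo/y: Rowan plays U → Colm plays Lo at [U] → Colm plays y at [U-Lo] → (2, 7)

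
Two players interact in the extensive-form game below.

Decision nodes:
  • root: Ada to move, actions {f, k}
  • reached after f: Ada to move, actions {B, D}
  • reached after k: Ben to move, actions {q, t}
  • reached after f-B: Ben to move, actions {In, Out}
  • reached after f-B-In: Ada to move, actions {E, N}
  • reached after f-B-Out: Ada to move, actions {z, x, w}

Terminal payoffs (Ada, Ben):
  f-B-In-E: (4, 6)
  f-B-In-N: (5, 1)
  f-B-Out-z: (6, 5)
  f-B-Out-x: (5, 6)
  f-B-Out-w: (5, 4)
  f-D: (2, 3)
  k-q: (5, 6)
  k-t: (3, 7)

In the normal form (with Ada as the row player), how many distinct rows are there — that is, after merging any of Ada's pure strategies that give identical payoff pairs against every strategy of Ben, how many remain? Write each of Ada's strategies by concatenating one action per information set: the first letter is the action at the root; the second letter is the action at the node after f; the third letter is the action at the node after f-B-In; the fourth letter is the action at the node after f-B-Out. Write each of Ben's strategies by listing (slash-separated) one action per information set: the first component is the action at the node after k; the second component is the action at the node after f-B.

Ada has 24 pure strategies: fBEz, fBEx, fBEw, fBNz, fBNx, fBNw, fDEz, fDEx, fDEw, fDNz, fDNx, fDNw, kBEz, kBEx, kBEw, kBNz, kBNx, kBNw, kDEz, kDEx, kDEw, kDNz, kDNx, kDNw. Columns: q/In, q/Out, t/In, t/Out.
{fBEz} → row (4,6) (6,5) (4,6) (6,5)
{fBEx} → row (4,6) (5,6) (4,6) (5,6)
{fBEw} → row (4,6) (5,4) (4,6) (5,4)
{fBNz} → row (5,1) (6,5) (5,1) (6,5)
{fBNx} → row (5,1) (5,6) (5,1) (5,6)
{fBNw} → row (5,1) (5,4) (5,1) (5,4)
{fDEz, fDEx, fDEw, fDNz, fDNx, fDNw} → row (2,3) (2,3) (2,3) (2,3)
{kBEz, kBEx, kBEw, kBNz, kBNx, kBNw, kDEz, kDEx, kDEw, kDNz, kDNx, kDNw} → row (5,6) (5,6) (3,7) (3,7)
That's 8 distinct rows out of 24 strategies.

8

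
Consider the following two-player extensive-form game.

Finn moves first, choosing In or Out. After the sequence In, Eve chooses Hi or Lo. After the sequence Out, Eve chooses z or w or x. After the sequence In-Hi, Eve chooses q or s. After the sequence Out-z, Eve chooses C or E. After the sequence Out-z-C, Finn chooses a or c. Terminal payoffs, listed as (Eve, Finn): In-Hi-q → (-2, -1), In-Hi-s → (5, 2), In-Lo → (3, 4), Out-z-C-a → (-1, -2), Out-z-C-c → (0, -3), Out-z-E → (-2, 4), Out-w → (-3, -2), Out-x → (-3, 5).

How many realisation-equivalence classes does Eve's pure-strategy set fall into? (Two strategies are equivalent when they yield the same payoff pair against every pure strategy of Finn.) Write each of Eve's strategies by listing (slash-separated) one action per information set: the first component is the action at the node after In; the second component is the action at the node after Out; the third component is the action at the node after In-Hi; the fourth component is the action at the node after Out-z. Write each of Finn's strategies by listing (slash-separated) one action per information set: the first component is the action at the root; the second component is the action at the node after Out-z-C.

Eve has 24 pure strategies: Hi/z/q/C, Hi/z/q/E, Hi/z/s/C, Hi/z/s/E, Hi/w/q/C, Hi/w/q/E, Hi/w/s/C, Hi/w/s/E, Hi/x/q/C, Hi/x/q/E, Hi/x/s/C, Hi/x/s/E, Lo/z/q/C, Lo/z/q/E, Lo/z/s/C, Lo/z/s/E, Lo/w/q/C, Lo/w/q/E, Lo/w/s/C, Lo/w/s/E, Lo/x/q/C, Lo/x/q/E, Lo/x/s/C, Lo/x/s/E. Columns: In/a, In/c, Out/a, Out/c.
{Hi/z/q/C} → row (-2,-1) (-2,-1) (-1,-2) (0,-3)
{Hi/z/q/E} → row (-2,-1) (-2,-1) (-2,4) (-2,4)
{Hi/z/s/C} → row (5,2) (5,2) (-1,-2) (0,-3)
{Hi/z/s/E} → row (5,2) (5,2) (-2,4) (-2,4)
{Hi/w/q/C, Hi/w/q/E} → row (-2,-1) (-2,-1) (-3,-2) (-3,-2)
{Hi/w/s/C, Hi/w/s/E} → row (5,2) (5,2) (-3,-2) (-3,-2)
{Hi/x/q/C, Hi/x/q/E} → row (-2,-1) (-2,-1) (-3,5) (-3,5)
{Hi/x/s/C, Hi/x/s/E} → row (5,2) (5,2) (-3,5) (-3,5)
{Lo/z/q/C, Lo/z/s/C} → row (3,4) (3,4) (-1,-2) (0,-3)
{Lo/z/q/E, Lo/z/s/E} → row (3,4) (3,4) (-2,4) (-2,4)
{Lo/w/q/C, Lo/w/q/E, Lo/w/s/C, Lo/w/s/E} → row (3,4) (3,4) (-3,-2) (-3,-2)
{Lo/x/q/C, Lo/x/q/E, Lo/x/s/C, Lo/x/s/E} → row (3,4) (3,4) (-3,5) (-3,5)
That's 12 distinct rows out of 24 strategies.

12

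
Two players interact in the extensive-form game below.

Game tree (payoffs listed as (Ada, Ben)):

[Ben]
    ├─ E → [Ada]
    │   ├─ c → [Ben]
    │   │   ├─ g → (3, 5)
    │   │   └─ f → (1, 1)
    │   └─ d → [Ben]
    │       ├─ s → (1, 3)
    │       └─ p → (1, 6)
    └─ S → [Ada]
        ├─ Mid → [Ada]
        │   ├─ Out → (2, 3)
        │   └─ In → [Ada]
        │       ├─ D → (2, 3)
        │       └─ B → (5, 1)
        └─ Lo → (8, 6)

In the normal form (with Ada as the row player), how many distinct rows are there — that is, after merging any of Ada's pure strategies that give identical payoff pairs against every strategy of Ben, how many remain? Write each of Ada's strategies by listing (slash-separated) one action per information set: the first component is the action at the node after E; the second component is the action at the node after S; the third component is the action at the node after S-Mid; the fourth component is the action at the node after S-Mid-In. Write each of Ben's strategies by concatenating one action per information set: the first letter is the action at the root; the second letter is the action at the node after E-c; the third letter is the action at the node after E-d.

Ada has 16 pure strategies: c/Mid/Out/D, c/Mid/Out/B, c/Mid/In/D, c/Mid/In/B, c/Lo/Out/D, c/Lo/Out/B, c/Lo/In/D, c/Lo/In/B, d/Mid/Out/D, d/Mid/Out/B, d/Mid/In/D, d/Mid/In/B, d/Lo/Out/D, d/Lo/Out/B, d/Lo/In/D, d/Lo/In/B. Columns: Egs, Egp, Efs, Efp, Sgs, Sgp, Sfs, Sfp.
{c/Mid/Out/D, c/Mid/Out/B, c/Mid/In/D} → row (3,5) (3,5) (1,1) (1,1) (2,3) (2,3) (2,3) (2,3)
{c/Mid/In/B} → row (3,5) (3,5) (1,1) (1,1) (5,1) (5,1) (5,1) (5,1)
{c/Lo/Out/D, c/Lo/Out/B, c/Lo/In/D, c/Lo/In/B} → row (3,5) (3,5) (1,1) (1,1) (8,6) (8,6) (8,6) (8,6)
{d/Mid/Out/D, d/Mid/Out/B, d/Mid/In/D} → row (1,3) (1,6) (1,3) (1,6) (2,3) (2,3) (2,3) (2,3)
{d/Mid/In/B} → row (1,3) (1,6) (1,3) (1,6) (5,1) (5,1) (5,1) (5,1)
{d/Lo/Out/D, d/Lo/Out/B, d/Lo/In/D, d/Lo/In/B} → row (1,3) (1,6) (1,3) (1,6) (8,6) (8,6) (8,6) (8,6)
That's 6 distinct rows out of 16 strategies.

6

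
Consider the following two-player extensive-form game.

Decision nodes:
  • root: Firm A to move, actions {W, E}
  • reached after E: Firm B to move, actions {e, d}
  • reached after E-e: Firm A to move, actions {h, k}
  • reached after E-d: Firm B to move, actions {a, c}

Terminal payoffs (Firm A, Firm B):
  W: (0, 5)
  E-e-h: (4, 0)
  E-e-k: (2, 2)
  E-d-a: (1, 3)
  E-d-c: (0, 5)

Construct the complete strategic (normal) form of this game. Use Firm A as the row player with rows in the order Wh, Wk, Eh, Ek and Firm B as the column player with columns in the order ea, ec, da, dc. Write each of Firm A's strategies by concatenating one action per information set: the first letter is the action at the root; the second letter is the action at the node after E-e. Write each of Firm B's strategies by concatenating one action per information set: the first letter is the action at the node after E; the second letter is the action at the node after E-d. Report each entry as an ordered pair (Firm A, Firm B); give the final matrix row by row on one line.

Row Wh: ea→(0,5), ec→(0,5), da→(0,5), dc→(0,5)
Row Wk: ea→(0,5), ec→(0,5), da→(0,5), dc→(0,5)
Row Eh: ea→(4,0), ec→(4,0), da→(1,3), dc→(0,5)
Row Ek: ea→(2,2), ec→(2,2), da→(1,3), dc→(0,5)

Wh: (0,5) (0,5) (0,5) (0,5) | Wk: (0,5) (0,5) (0,5) (0,5) | Eh: (4,0) (4,0) (1,3) (0,5) | Ek: (2,2) (2,2) (1,3) (0,5)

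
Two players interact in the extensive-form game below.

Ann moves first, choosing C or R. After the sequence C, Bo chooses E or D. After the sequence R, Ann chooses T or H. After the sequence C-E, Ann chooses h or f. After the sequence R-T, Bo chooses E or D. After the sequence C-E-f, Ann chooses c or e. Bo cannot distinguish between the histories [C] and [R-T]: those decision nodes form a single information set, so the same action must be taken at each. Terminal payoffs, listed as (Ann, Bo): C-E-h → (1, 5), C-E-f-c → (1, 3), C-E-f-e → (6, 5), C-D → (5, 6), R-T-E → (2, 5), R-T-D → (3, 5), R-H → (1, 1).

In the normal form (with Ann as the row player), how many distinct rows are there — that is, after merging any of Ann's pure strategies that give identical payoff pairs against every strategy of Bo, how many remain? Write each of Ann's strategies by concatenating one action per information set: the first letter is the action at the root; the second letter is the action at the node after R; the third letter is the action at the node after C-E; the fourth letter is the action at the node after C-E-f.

Ann has 16 pure strategies: CThc, CThe, CTfc, CTfe, CHhc, CHhe, CHfc, CHfe, RThc, RThe, RTfc, RTfe, RHhc, RHhe, RHfc, RHfe. Columns: E, D.
{CThc, CThe, CHhc, CHhe} → row (1,5) (5,6)
{CTfc, CHfc} → row (1,3) (5,6)
{CTfe, CHfe} → row (6,5) (5,6)
{RThc, RThe, RTfc, RTfe} → row (2,5) (3,5)
{RHhc, RHhe, RHfc, RHfe} → row (1,1) (1,1)
That's 5 distinct rows out of 16 strategies.

5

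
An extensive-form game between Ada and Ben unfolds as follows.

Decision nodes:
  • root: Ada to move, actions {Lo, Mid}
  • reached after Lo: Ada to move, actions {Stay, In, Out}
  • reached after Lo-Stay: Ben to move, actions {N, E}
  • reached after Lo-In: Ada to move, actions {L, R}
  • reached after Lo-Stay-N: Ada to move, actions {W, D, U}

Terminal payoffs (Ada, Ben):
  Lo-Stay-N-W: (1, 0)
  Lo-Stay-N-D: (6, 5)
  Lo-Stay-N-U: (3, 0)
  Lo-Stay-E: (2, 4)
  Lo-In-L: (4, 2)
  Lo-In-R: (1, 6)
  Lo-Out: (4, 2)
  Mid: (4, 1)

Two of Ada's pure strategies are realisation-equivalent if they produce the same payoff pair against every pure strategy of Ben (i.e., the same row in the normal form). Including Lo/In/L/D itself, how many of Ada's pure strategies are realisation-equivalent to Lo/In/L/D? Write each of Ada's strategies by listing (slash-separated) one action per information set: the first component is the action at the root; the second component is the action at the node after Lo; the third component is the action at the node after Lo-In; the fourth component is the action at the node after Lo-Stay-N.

Row for Lo/In/L/D (columns N, E): (4,2) (4,2).
Under Lo/In/L/D, Ada's choice at the node after Lo-Stay-N can never be reached regardless of what Ben does, so varying those choices leaves every outcome unchanged.
Holding the reachable choices fixed and varying the unreachable one freely already gives 3 equivalent strategies.
Checking the remaining rows, Lo/Out/L/W, Lo/Out/L/D, Lo/Out/L/U, Lo/Out/R/W, Lo/Out/R/D, Lo/Out/R/U also happen to give the same payoffs in every column, bringing the total to 9: Lo/In/L/W, Lo/In/L/D, Lo/In/L/U, Lo/Out/L/W, Lo/Out/L/D, Lo/Out/L/U, Lo/Out/R/W, Lo/Out/R/D, Lo/Out/R/U.

9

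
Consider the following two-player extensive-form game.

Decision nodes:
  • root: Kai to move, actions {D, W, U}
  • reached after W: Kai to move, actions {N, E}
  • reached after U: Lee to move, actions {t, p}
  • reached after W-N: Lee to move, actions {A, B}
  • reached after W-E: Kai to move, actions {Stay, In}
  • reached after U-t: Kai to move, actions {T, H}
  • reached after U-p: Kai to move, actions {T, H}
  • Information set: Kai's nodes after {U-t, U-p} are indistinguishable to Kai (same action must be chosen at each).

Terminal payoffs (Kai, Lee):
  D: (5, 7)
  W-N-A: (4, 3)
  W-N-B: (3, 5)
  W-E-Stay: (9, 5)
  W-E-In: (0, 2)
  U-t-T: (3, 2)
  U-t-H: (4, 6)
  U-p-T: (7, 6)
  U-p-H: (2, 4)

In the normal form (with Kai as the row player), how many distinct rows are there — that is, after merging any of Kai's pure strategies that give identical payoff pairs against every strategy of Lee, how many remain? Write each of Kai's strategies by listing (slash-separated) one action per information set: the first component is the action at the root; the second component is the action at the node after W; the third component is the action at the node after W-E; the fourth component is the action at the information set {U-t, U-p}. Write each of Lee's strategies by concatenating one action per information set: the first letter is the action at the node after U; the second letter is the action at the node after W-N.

Kai has 24 pure strategies: D/N/Stay/T, D/N/Stay/H, D/N/In/T, D/N/In/H, D/E/Stay/T, D/E/Stay/H, D/E/In/T, D/E/In/H, W/N/Stay/T, W/N/Stay/H, W/N/In/T, W/N/In/H, W/E/Stay/T, W/E/Stay/H, W/E/In/T, W/E/In/H, U/N/Stay/T, U/N/Stay/H, U/N/In/T, U/N/In/H, U/E/Stay/T, U/E/Stay/H, U/E/In/T, U/E/In/H. Columns: tA, tB, pA, pB.
{D/N/Stay/T, D/N/Stay/H, D/N/In/T, D/N/In/H, D/E/Stay/T, D/E/Stay/H, D/E/In/T, D/E/In/H} → row (5,7) (5,7) (5,7) (5,7)
{W/N/Stay/T, W/N/Stay/H, W/N/In/T, W/N/In/H} → row (4,3) (3,5) (4,3) (3,5)
{W/E/Stay/T, W/E/Stay/H} → row (9,5) (9,5) (9,5) (9,5)
{W/E/In/T, W/E/In/H} → row (0,2) (0,2) (0,2) (0,2)
{U/N/Stay/T, U/N/In/T, U/E/Stay/T, U/E/In/T} → row (3,2) (3,2) (7,6) (7,6)
{U/N/Stay/H, U/N/In/H, U/E/Stay/H, U/E/In/H} → row (4,6) (4,6) (2,4) (2,4)
That's 6 distinct rows out of 24 strategies.

6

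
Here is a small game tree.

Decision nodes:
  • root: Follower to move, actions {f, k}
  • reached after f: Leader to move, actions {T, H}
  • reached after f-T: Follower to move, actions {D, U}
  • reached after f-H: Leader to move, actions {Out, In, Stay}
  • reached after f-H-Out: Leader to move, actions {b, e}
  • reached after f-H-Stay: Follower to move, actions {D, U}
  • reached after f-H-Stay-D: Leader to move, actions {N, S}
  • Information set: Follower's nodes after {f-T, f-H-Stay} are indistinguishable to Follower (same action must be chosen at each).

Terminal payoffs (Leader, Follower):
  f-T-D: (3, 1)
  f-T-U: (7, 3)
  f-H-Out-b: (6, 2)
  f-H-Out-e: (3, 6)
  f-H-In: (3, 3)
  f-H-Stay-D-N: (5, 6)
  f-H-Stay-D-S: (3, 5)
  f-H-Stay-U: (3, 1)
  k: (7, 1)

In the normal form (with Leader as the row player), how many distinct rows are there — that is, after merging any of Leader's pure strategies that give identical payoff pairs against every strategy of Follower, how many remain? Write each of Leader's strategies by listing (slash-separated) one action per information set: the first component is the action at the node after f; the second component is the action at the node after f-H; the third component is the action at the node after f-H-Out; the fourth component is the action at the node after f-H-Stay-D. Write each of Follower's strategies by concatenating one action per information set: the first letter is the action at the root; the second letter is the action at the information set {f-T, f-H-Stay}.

6

Leader has 24 pure strategies: T/Out/b/N, T/Out/b/S, T/Out/e/N, T/Out/e/S, T/In/b/N, T/In/b/S, T/In/e/N, T/In/e/S, T/Stay/b/N, T/Stay/b/S, T/Stay/e/N, T/Stay/e/S, H/Out/b/N, H/Out/b/S, H/Out/e/N, H/Out/e/S, H/In/b/N, H/In/b/S, H/In/e/N, H/In/e/S, H/Stay/b/N, H/Stay/b/S, H/Stay/e/N, H/Stay/e/S. Columns: fD, fU, kD, kU.
{T/Out/b/N, T/Out/b/S, T/Out/e/N, T/Out/e/S, T/In/b/N, T/In/b/S, T/In/e/N, T/In/e/S, T/Stay/b/N, T/Stay/b/S, T/Stay/e/N, T/Stay/e/S} → row (3,1) (7,3) (7,1) (7,1)
{H/Out/b/N, H/Out/b/S} → row (6,2) (6,2) (7,1) (7,1)
{H/Out/e/N, H/Out/e/S} → row (3,6) (3,6) (7,1) (7,1)
{H/In/b/N, H/In/b/S, H/In/e/N, H/In/e/S} → row (3,3) (3,3) (7,1) (7,1)
{H/Stay/b/N, H/Stay/e/N} → row (5,6) (3,1) (7,1) (7,1)
{H/Stay/b/S, H/Stay/e/S} → row (3,5) (3,1) (7,1) (7,1)
That's 6 distinct rows out of 24 strategies.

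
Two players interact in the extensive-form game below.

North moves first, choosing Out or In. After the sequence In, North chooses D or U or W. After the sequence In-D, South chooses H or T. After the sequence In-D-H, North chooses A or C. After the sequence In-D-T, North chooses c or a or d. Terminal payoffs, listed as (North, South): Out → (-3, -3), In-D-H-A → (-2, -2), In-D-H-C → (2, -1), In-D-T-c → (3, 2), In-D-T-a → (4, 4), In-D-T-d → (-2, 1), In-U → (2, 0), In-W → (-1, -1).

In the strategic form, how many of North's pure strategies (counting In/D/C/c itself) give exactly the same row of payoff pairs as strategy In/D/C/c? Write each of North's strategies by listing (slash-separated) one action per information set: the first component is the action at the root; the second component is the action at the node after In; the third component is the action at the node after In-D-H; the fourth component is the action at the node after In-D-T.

1

Row for In/D/C/c (columns H, T): (2,-1) (3,2).
Every one of North's information sets is on the play path for some reply by South when North follows In/D/C/c.
Changing the action at any of them therefore changes at least one column, so only In/D/C/c itself gives this row.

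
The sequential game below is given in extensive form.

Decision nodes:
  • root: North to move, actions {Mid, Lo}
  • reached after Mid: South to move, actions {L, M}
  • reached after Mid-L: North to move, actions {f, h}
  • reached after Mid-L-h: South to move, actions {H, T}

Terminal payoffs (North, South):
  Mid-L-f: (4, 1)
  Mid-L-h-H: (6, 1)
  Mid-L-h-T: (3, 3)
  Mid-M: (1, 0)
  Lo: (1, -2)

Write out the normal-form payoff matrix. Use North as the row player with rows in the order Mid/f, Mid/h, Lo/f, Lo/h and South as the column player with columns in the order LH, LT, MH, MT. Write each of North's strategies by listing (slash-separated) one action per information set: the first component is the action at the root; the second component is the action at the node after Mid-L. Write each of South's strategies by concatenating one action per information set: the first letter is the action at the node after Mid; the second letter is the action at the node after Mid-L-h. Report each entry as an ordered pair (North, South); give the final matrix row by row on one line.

Mid/f: (4,1) (4,1) (1,0) (1,0) | Mid/h: (6,1) (3,3) (1,0) (1,0) | Lo/f: (1,-2) (1,-2) (1,-2) (1,-2) | Lo/h: (1,-2) (1,-2) (1,-2) (1,-2)

            LH       LT       MH       MT
Mid/f    (4,1)    (4,1)    (1,0)    (1,0)
Mid/h    (6,1)    (3,3)    (1,0)    (1,0)
 Lo/f   (1,-2)   (1,-2)   (1,-2)   (1,-2)
 Lo/h   (1,-2)   (1,-2)   (1,-2)   (1,-2)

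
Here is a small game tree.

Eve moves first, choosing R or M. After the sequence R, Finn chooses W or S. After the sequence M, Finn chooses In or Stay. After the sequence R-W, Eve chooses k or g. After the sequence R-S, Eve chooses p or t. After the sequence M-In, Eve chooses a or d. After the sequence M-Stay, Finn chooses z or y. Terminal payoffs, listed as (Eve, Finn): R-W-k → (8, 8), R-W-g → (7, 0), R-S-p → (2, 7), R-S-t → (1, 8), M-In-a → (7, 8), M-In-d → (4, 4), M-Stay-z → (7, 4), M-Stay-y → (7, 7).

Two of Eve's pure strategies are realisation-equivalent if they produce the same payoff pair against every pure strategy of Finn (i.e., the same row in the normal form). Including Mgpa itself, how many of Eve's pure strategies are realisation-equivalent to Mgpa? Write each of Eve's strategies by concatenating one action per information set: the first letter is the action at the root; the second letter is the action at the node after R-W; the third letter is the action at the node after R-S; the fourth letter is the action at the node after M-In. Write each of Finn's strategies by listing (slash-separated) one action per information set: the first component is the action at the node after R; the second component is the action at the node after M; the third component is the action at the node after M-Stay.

Row for Mgpa (columns W/In/z, W/In/y, W/Stay/z, W/Stay/y, S/In/z, S/In/y, S/Stay/z, S/Stay/y): (7,8) (7,8) (7,4) (7,7) (7,8) (7,8) (7,4) (7,7).
Under Mgpa, Eve's choice at the node after R-W and at the node after R-S can never be reached regardless of what Finn does, so varying those choices leaves every outcome unchanged.
Holding the reachable choices fixed and varying the unreachable ones freely already gives 2 × 2 = 4 equivalent strategies.
No other strategy reproduces this row, so those 4 are the full class: Mkpa, Mkta, Mgpa, Mgta.

4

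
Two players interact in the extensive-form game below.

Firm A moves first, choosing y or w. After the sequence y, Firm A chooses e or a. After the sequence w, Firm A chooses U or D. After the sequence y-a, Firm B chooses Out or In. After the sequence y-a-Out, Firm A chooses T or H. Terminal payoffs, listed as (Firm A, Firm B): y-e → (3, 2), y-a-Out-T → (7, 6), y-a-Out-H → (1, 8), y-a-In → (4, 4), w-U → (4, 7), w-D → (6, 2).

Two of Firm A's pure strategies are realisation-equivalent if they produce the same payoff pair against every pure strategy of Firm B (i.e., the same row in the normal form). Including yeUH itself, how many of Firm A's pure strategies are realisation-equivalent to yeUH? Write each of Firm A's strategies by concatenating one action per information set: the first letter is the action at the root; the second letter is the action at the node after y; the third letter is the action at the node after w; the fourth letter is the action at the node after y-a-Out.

Row for yeUH (columns Out, In): (3,2) (3,2).
Under yeUH, Firm A's choice at the node after w and at the node after y-a-Out can never be reached regardless of what Firm B does, so varying those choices leaves every outcome unchanged.
Holding the reachable choices fixed and varying the unreachable ones freely already gives 2 × 2 = 4 equivalent strategies.
No other strategy reproduces this row, so those 4 are the full class: yeUT, yeUH, yeDT, yeDH.

4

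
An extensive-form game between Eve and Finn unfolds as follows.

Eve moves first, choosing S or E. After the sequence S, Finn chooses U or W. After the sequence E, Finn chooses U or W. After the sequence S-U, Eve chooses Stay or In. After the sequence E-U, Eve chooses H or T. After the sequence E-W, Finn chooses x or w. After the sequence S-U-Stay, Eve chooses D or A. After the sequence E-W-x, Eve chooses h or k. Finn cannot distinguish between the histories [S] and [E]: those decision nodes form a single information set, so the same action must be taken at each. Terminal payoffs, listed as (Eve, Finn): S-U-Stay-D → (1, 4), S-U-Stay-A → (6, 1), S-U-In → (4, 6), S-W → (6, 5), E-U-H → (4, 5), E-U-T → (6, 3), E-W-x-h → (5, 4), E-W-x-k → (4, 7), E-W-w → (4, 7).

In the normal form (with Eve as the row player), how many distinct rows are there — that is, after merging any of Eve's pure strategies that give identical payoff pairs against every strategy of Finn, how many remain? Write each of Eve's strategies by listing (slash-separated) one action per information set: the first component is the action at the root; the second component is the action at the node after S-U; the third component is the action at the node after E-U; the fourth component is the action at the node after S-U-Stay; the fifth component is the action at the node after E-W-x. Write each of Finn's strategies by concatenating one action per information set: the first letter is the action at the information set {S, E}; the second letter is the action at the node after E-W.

7

Eve has 32 pure strategies: S/Stay/H/D/h, S/Stay/H/D/k, S/Stay/H/A/h, S/Stay/H/A/k, S/Stay/T/D/h, S/Stay/T/D/k, S/Stay/T/A/h, S/Stay/T/A/k, S/In/H/D/h, S/In/H/D/k, S/In/H/A/h, S/In/H/A/k, S/In/T/D/h, S/In/T/D/k, S/In/T/A/h, S/In/T/A/k, E/Stay/H/D/h, E/Stay/H/D/k, E/Stay/H/A/h, E/Stay/H/A/k, E/Stay/T/D/h, E/Stay/T/D/k, E/Stay/T/A/h, E/Stay/T/A/k, E/In/H/D/h, E/In/H/D/k, E/In/H/A/h, E/In/H/A/k, E/In/T/D/h, E/In/T/D/k, E/In/T/A/h, E/In/T/A/k. Columns: Ux, Uw, Wx, Ww.
{S/Stay/H/D/h, S/Stay/H/D/k, S/Stay/T/D/h, S/Stay/T/D/k} → row (1,4) (1,4) (6,5) (6,5)
{S/Stay/H/A/h, S/Stay/H/A/k, S/Stay/T/A/h, S/Stay/T/A/k} → row (6,1) (6,1) (6,5) (6,5)
{S/In/H/D/h, S/In/H/D/k, S/In/H/A/h, S/In/H/A/k, S/In/T/D/h, S/In/T/D/k, S/In/T/A/h, S/In/T/A/k} → row (4,6) (4,6) (6,5) (6,5)
{E/Stay/H/D/h, E/Stay/H/A/h, E/In/H/D/h, E/In/H/A/h} → row (4,5) (4,5) (5,4) (4,7)
{E/Stay/H/D/k, E/Stay/H/A/k, E/In/H/D/k, E/In/H/A/k} → row (4,5) (4,5) (4,7) (4,7)
{E/Stay/T/D/h, E/Stay/T/A/h, E/In/T/D/h, E/In/T/A/h} → row (6,3) (6,3) (5,4) (4,7)
{E/Stay/T/D/k, E/Stay/T/A/k, E/In/T/D/k, E/In/T/A/k} → row (6,3) (6,3) (4,7) (4,7)
That's 7 distinct rows out of 32 strategies.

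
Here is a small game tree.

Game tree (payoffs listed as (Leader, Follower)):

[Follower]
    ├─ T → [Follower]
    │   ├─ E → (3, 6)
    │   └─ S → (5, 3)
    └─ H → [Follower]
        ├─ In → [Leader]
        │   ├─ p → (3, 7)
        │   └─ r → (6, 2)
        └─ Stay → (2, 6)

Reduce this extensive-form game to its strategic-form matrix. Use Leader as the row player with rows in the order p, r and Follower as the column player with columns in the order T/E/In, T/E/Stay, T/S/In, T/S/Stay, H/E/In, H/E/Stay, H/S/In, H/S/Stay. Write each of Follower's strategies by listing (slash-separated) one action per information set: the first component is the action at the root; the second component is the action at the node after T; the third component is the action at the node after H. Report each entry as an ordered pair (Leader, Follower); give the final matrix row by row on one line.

p: (3,6) (3,6) (5,3) (5,3) (3,7) (2,6) (3,7) (2,6) | r: (3,6) (3,6) (5,3) (5,3) (6,2) (2,6) (6,2) (2,6)

       T/E/In  T/E/Stay   T/S/In  T/S/Stay   H/E/In  H/E/Stay   H/S/In  H/S/Stay
   p    (3,6)    (3,6)    (5,3)    (5,3)    (3,7)    (2,6)    (3,7)    (2,6)
   r    (3,6)    (3,6)    (5,3)    (5,3)    (6,2)    (2,6)    (6,2)    (2,6)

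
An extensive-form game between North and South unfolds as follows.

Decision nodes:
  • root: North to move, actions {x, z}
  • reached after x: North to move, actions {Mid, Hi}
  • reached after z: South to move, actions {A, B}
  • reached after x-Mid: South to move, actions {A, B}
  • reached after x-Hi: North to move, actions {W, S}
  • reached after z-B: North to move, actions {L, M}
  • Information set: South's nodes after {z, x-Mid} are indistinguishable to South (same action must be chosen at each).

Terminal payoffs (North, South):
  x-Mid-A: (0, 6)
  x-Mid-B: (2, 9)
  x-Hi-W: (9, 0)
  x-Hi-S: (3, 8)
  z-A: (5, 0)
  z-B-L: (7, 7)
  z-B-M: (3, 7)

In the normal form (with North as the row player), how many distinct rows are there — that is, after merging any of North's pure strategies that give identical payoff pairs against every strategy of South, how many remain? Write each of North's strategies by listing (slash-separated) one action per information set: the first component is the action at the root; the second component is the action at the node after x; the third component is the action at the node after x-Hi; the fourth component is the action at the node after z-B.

North has 16 pure strategies: x/Mid/W/L, x/Mid/W/M, x/Mid/S/L, x/Mid/S/M, x/Hi/W/L, x/Hi/W/M, x/Hi/S/L, x/Hi/S/M, z/Mid/W/L, z/Mid/W/M, z/Mid/S/L, z/Mid/S/M, z/Hi/W/L, z/Hi/W/M, z/Hi/S/L, z/Hi/S/M. Columns: A, B.
{x/Mid/W/L, x/Mid/W/M, x/Mid/S/L, x/Mid/S/M} → row (0,6) (2,9)
{x/Hi/W/L, x/Hi/W/M} → row (9,0) (9,0)
{x/Hi/S/L, x/Hi/S/M} → row (3,8) (3,8)
{z/Mid/W/L, z/Mid/S/L, z/Hi/W/L, z/Hi/S/L} → row (5,0) (7,7)
{z/Mid/W/M, z/Mid/S/M, z/Hi/W/M, z/Hi/S/M} → row (5,0) (3,7)
That's 5 distinct rows out of 16 strategies.

5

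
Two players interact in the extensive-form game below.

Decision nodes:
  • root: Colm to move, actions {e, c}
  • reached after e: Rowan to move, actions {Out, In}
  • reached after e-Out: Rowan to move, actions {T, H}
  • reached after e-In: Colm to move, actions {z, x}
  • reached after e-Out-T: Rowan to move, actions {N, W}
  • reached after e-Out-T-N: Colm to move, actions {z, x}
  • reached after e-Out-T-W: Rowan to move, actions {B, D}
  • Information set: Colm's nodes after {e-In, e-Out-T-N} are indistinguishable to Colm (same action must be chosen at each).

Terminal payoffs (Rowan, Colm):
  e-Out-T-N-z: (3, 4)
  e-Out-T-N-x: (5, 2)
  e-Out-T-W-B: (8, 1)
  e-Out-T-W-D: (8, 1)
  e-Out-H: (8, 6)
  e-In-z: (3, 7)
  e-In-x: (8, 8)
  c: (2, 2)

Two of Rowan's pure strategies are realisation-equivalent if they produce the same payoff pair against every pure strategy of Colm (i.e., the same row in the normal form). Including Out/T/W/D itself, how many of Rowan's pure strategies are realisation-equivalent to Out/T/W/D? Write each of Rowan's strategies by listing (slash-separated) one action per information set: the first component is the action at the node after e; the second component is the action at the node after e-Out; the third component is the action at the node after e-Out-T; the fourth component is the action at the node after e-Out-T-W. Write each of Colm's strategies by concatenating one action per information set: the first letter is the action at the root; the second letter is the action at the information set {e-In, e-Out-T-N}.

Row for Out/T/W/D (columns ez, ex, cz, cx): (8,1) (8,1) (2,2) (2,2).
Every one of Rowan's information sets is on the play path for some reply by Colm when Rowan follows Out/T/W/D.
Even so, Out/T/W/B happens to produce the same payoff in every column — so 2 strategies share this row.

2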